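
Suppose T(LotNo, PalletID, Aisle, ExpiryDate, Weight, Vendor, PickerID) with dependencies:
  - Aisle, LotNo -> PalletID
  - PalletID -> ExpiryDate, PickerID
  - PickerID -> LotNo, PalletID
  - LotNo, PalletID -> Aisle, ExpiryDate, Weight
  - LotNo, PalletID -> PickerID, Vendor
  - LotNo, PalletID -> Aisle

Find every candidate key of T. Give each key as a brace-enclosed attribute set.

{PalletID}⁺ = {Aisle, ExpiryDate, LotNo, PalletID, PickerID, Vendor, Weight}, which is every attribute, so {PalletID} is a candidate key.
{PickerID}⁺ = {Aisle, ExpiryDate, LotNo, PalletID, PickerID, Vendor, Weight}, which is every attribute, so {PickerID} is a candidate key.
{Aisle, LotNo}⁺ = {Aisle, ExpiryDate, LotNo, PalletID, PickerID, Vendor, Weight}, which is every attribute, so {Aisle, LotNo} is a candidate key.
No proper subset of any of these is a key, and no other minimal superkey exists.

{Aisle, LotNo}, {PalletID}, {PickerID}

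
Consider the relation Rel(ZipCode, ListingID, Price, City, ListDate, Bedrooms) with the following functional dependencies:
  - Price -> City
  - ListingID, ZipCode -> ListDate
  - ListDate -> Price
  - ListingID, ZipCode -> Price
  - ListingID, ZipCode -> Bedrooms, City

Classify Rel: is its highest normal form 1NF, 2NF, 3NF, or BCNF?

2NF

Candidate key: {ListingID, ZipCode}. Prime attributes: {ListingID, ZipCode}.
For Price -> City we have {Price}⁺ = {City, Price}; {Price} is not a superkey, so BCNF fails.
Price -> City determines the non-prime attribute {City} from a non-superkey — 3NF is violated.
Checking every proper subset of each key, none determines a non-prime attribute — 2NF is satisfied.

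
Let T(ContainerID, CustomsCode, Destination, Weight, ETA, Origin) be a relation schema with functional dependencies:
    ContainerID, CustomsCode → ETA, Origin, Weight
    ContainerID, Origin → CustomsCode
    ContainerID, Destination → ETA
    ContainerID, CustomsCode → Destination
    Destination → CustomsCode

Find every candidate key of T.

{ContainerID, CustomsCode}, {ContainerID, Destination}, {ContainerID, Origin}

No FD produces {ContainerID}, so it must be in every candidate key.
{ContainerID, CustomsCode}⁺ = {ContainerID, CustomsCode, Destination, ETA, Origin, Weight}, which is every attribute, so {ContainerID, CustomsCode} is a candidate key.
{ContainerID, Destination}⁺ = {ContainerID, CustomsCode, Destination, ETA, Origin, Weight}, which is every attribute, so {ContainerID, Destination} is a candidate key.
{ContainerID, Origin}⁺ = {ContainerID, CustomsCode, Destination, ETA, Origin, Weight}, which is every attribute, so {ContainerID, Origin} is a candidate key.
No proper subset of any of these is a key, and no other minimal superkey exists.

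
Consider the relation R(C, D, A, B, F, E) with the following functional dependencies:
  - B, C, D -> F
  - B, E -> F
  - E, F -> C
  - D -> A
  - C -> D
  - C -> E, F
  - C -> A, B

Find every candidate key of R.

{B, E}, {C}, {E, F}

Closure of {C} is {A, B, C, D, E, F}, the whole schema; {C} is a candidate key.
Closure of {B, E} is {A, B, C, D, E, F}, the whole schema; {B, E} is a candidate key.
Closure of {E, F} is {A, B, C, D, E, F}, the whole schema; {E, F} is a candidate key.
Any other superkey properly contains one of these, so there are no further candidate keys.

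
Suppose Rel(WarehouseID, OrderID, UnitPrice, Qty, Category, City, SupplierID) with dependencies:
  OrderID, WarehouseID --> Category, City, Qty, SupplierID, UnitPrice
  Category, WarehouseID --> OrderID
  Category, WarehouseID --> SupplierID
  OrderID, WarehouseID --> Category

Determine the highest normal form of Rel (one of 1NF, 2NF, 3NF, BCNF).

Candidate keys: {Category, WarehouseID}, {OrderID, WarehouseID}. Prime attributes: {Category, OrderID, WarehouseID}.
The left-hand side of every FD is a superkey, so BCNF is satisfied.

BCNF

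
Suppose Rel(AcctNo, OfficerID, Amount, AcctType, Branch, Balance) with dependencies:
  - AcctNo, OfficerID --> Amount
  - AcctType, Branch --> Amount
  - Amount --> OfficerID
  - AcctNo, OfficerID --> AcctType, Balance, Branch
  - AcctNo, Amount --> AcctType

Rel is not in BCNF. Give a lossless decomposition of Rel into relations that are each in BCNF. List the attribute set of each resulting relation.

{AcctNo, AcctType, Balance, Branch}; {AcctType, Amount, Branch}; {Amount, OfficerID}

Candidate keys of the original relation: {AcctNo, AcctType, Branch}, {AcctNo, Amount}, {AcctNo, OfficerID}.
{AcctNo, AcctType, Amount, Balance, Branch, OfficerID}: {AcctType, Branch} determines {AcctType, Amount, Branch, OfficerID} here but is not a superkey — split on AcctType, Branch --> Amount, OfficerID, giving {AcctType, Amount, Branch, OfficerID} and {AcctNo, AcctType, Balance, Branch}.
{AcctType, Amount, Branch, OfficerID}: {Amount} determines {Amount, OfficerID} here but is not a superkey — split on Amount --> OfficerID, giving {Amount, OfficerID} and {AcctType, Amount, Branch}.
{Amount, OfficerID} is in BCNF.
{AcctType, Amount, Branch} is in BCNF.
{AcctNo, AcctType, Balance, Branch} is in BCNF.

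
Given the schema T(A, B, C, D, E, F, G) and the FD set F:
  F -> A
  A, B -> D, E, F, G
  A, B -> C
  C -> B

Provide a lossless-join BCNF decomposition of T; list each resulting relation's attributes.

Candidate keys of the original relation: {A, B}, {A, C}, {B, F}, {C, F}.
In {A, B, C, D, E, F, G}, {F} is not a superkey ({F}⁺ restricted to this set is {A, F}), so split on F -> A into {A, F} and {B, C, D, E, F, G}.
{A, F} has no BCNF violation.
In {B, C, D, E, F, G}, {C} is not a superkey ({C}⁺ restricted to this set is {B, C}), so split on C -> B into {B, C} and {C, D, E, F, G}.
{B, C} has no BCNF violation.
{C, D, E, F, G} has no BCNF violation.

{A, F}; {B, C}; {C, D, E, F, G}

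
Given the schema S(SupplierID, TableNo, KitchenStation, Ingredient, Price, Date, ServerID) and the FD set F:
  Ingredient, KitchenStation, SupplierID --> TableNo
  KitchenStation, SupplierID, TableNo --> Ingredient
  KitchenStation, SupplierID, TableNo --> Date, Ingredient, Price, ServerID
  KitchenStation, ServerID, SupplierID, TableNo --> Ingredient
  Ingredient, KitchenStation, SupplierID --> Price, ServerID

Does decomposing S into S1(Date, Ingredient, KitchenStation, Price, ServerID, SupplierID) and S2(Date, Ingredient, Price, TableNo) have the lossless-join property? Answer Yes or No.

Common attributes: {Date, Ingredient, Price}; their closure is {Date, Ingredient, Price}.
The closure covers neither S1 nor S2 entirely; the join is not lossless.

No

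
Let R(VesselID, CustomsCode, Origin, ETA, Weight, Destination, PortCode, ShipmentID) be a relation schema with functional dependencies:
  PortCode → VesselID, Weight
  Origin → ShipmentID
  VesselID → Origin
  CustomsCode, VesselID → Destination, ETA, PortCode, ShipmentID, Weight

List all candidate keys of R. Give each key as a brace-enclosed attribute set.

{CustomsCode, PortCode}, {CustomsCode, VesselID}

{CustomsCode} never appears on the right of any FD, so every key must include it.
{CustomsCode, PortCode}⁺ = {CustomsCode, Destination, ETA, Origin, PortCode, ShipmentID, VesselID, Weight}, which is every attribute, so {CustomsCode, PortCode} is a candidate key.
{CustomsCode, VesselID}⁺ = {CustomsCode, Destination, ETA, Origin, PortCode, ShipmentID, VesselID, Weight}, which is every attribute, so {CustomsCode, VesselID} is a candidate key.
No proper subset of any of these is a key, and no other minimal superkey exists.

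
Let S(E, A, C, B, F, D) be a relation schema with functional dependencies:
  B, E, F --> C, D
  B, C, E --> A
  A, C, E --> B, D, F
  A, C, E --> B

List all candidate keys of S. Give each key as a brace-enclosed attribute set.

{E} never appears on the right of any FD, so every key must include it.
{A, C, E}⁺ = {A, B, C, D, E, F} — all of the relation — so {A, C, E} is a candidate key.
{B, C, E}⁺ = {A, B, C, D, E, F} — all of the relation — so {B, C, E} is a candidate key.
{B, E, F}⁺ = {A, B, C, D, E, F} — all of the relation — so {B, E, F} is a candidate key.
These are minimal and exhaustive — every other superkey contains one of them.

{A, C, E}, {B, C, E}, {B, E, F}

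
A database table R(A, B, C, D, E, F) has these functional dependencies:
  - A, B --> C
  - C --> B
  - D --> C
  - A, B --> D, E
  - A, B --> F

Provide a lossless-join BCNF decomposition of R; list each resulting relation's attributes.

Candidate keys of the original relation: {A, B}, {A, C}, {A, D}.
{A, B, C, D, E, F}: {C} determines {B, C} here but is not a superkey — split on C --> B, giving {B, C} and {A, C, D, E, F}.
{B, C} has no BCNF violation.
{A, C, D, E, F}: {D} determines {C, D} here but is not a superkey — split on D --> C, giving {C, D} and {A, D, E, F}.
{C, D} has no BCNF violation.
{A, D, E, F} has no BCNF violation.

{A, D, E, F}; {B, C}; {C, D}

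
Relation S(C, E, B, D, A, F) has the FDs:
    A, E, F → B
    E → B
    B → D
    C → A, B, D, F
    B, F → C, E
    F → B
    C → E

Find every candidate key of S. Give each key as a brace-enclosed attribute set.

{C}, {F}

{C}⁺ = {A, B, C, D, E, F} — all of the relation — so {C} is a candidate key.
{F}⁺ = {A, B, C, D, E, F} — all of the relation — so {F} is a candidate key.
No proper subset of any of these is a key, and no other minimal superkey exists.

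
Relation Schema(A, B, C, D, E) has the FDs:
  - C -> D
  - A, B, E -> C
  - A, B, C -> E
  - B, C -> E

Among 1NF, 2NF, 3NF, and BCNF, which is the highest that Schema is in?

1NF

Candidate keys: {A, B, C}, {A, B, E}. Prime attributes: {A, B, C, E}.
C -> D breaks BCNF: {C}⁺ = {C, D}, so {C} is not a superkey.
Because {D} is non-prime and the left side of C -> D is not a superkey, the relation is not in 3NF.
{C} is a proper subset of the key {A, B, C}, and {C}⁺ contains the non-prime attribute {D} — a partial dependency, so 2NF is violated.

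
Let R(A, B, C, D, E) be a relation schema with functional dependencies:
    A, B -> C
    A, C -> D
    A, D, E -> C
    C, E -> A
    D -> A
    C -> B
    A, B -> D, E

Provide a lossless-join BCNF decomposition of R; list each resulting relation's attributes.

Candidate keys of the original relation: {A, B}, {A, C}, {B, D}, {C, D}, {C, E}, {D, E}.
In {A, B, C, D, E}, {D} is not a superkey ({D}⁺ restricted to this set is {A, D}), so split on D -> A into {A, D} and {B, C, D, E}.
{A, D} has no BCNF violation.
In {B, C, D, E}, {C} is not a superkey ({C}⁺ restricted to this set is {B, C}), so split on C -> B into {B, C} and {C, D, E}.
{B, C} has no BCNF violation.
{C, D, E} has no BCNF violation.

{A, D}; {B, C}; {C, D, E}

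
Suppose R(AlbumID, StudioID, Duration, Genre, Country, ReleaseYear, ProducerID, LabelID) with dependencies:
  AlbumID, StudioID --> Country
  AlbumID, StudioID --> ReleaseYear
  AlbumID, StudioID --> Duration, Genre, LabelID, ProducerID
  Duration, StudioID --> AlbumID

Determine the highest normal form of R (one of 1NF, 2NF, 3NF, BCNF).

Candidate keys: {AlbumID, StudioID}, {Duration, StudioID}. Prime attributes: {AlbumID, Duration, StudioID}.
The left-hand side of every FD is a superkey, so BCNF is satisfied.

BCNF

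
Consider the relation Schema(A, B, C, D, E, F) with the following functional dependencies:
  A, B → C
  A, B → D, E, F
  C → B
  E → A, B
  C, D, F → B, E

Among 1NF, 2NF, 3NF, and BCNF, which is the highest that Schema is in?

3NF

Candidate keys: {A, B}, {A, C}, {C, D, F}, {E}. Prime attributes: {A, B, C, D, E, F}.
For C → B we have {C}⁺ = {B, C}; {C} is not a superkey, so BCNF fails.
Since {B} ⊆ prime attributes and every other non-superkey FD also has a prime right side, the schema is in 3NF.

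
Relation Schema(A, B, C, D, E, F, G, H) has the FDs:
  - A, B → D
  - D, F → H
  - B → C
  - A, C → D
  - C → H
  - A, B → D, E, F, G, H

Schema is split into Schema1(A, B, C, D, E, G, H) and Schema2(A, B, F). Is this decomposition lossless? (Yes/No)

The shared attributes are {A, B} and {A, B}⁺ = {A, B, C, D, E, F, G, H}.
Schema1 is contained in that closure, so Schema1 ∩ Schema2 → Schema1 holds and the join is lossless.

Yes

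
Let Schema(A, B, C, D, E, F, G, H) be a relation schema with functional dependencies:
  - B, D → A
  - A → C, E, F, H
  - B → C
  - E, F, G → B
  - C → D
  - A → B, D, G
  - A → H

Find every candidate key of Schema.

{A}, {B}, {E, F, G}

Closure of {A} is {A, B, C, D, E, F, G, H}, the whole schema; {A} is a candidate key.
Closure of {B} is {A, B, C, D, E, F, G, H}, the whole schema; {B} is a candidate key.
Closure of {E, F, G} is {A, B, C, D, E, F, G, H}, the whole schema; {E, F, G} is a candidate key.
These are minimal and exhaustive — every other superkey contains one of them.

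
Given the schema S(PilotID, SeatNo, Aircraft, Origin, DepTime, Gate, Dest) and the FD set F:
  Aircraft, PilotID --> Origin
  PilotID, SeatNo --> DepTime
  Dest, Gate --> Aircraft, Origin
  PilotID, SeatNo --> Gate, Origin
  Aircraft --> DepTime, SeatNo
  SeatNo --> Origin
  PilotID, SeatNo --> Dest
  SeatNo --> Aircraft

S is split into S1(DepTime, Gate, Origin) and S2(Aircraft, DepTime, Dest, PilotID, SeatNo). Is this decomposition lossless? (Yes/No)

Common attributes: {DepTime}; their closure is {DepTime}.
S1 ⊄ {DepTime} and S2 ⊄ {DepTime}, so the split is lossy.

No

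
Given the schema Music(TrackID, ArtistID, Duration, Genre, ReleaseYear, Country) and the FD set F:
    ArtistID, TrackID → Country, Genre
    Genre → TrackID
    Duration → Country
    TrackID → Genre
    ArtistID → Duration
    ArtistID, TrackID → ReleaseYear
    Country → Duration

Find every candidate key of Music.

Attributes never on any right-hand side: {ArtistID} — every candidate key must contain it.
{ArtistID, Genre}⁺ = {ArtistID, Country, Duration, Genre, ReleaseYear, TrackID}, which is every attribute, so {ArtistID, Genre} is a candidate key.
{ArtistID, TrackID}⁺ = {ArtistID, Country, Duration, Genre, ReleaseYear, TrackID}, which is every attribute, so {ArtistID, TrackID} is a candidate key.
These are minimal and exhaustive — every other superkey contains one of them.

{ArtistID, Genre}, {ArtistID, TrackID}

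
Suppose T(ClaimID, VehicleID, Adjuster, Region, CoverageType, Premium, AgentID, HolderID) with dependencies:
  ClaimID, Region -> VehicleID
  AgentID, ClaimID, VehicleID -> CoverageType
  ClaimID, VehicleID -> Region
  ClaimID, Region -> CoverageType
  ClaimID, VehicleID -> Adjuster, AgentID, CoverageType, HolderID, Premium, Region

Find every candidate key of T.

Attributes never on any right-hand side: {ClaimID} — every candidate key must contain it.
{ClaimID, Region}⁺ = {Adjuster, AgentID, ClaimID, CoverageType, HolderID, Premium, Region, VehicleID} — all of the relation — so {ClaimID, Region} is a candidate key.
{ClaimID, VehicleID}⁺ = {Adjuster, AgentID, ClaimID, CoverageType, HolderID, Premium, Region, VehicleID} — all of the relation — so {ClaimID, VehicleID} is a candidate key.
Any other superkey properly contains one of these, so there are no further candidate keys.

{ClaimID, Region}, {ClaimID, VehicleID}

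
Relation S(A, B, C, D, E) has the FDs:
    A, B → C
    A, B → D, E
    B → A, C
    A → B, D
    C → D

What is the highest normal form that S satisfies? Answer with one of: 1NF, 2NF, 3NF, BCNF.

Candidate keys: {A}, {B}. Prime attributes: {A, B}.
C → D: {C}⁺ = {C, D}, which is not all of the attributes, so the left side is not a superkey — BCNF is violated.
C → D determines the non-prime attribute {D} from a non-superkey — 3NF is violated.
All keys have size 1, which rules out partial dependencies — 2NF is satisfied.

2NF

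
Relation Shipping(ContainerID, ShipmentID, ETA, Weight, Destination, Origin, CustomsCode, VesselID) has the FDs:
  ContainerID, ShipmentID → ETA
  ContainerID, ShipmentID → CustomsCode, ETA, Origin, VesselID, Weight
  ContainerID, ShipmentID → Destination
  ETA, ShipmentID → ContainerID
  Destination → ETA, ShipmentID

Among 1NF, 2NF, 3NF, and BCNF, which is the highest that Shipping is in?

Candidate keys: {ContainerID, ShipmentID}, {Destination}, {ETA, ShipmentID}. Prime attributes: {ContainerID, Destination, ETA, ShipmentID}.
Each dependency's left side is a superkey — BCNF holds.

BCNF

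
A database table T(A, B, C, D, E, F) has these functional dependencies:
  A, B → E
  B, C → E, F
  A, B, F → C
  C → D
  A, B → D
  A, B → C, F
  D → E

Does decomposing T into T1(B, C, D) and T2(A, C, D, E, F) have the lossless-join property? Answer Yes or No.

No

The shared attributes are {C, D} and {C, D}⁺ = {C, D, E}.
T1 ⊄ {C, D, E} and T2 ⊄ {C, D, E}, so the split is lossy.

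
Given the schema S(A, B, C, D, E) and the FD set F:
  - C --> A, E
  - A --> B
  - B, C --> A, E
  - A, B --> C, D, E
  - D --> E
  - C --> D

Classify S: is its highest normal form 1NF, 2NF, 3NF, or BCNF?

2NF

Candidate keys: {A}, {C}. Prime attributes: {A, C}.
D --> E breaks BCNF: {D}⁺ = {D, E}, so {D} is not a superkey.
D --> E determines the non-prime attribute {E} from a non-superkey — 3NF is violated.
With only single-attribute keys there can be no partial dependency, so 2NF holds.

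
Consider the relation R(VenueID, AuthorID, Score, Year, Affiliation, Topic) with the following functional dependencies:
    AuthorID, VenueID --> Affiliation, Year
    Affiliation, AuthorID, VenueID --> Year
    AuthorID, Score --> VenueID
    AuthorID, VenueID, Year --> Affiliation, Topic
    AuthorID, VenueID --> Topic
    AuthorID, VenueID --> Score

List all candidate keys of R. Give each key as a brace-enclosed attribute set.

{AuthorID, Score}, {AuthorID, VenueID}

No FD produces {AuthorID}, so it must be in every candidate key.
{AuthorID, Score} is a candidate key since {AuthorID, Score}⁺ = {Affiliation, AuthorID, Score, Topic, VenueID, Year} covers every attribute.
{AuthorID, VenueID} is a candidate key since {AuthorID, VenueID}⁺ = {Affiliation, AuthorID, Score, Topic, VenueID, Year} covers every attribute.
No proper subset of any of these is a key, and no other minimal superkey exists.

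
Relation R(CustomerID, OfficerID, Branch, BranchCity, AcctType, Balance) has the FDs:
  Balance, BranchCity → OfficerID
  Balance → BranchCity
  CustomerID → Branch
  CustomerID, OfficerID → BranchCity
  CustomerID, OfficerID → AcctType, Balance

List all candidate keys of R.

{Balance, CustomerID}, {CustomerID, OfficerID}

Attributes never on any right-hand side: {CustomerID} — every candidate key must contain it.
{Balance, CustomerID} is a candidate key since {Balance, CustomerID}⁺ = {AcctType, Balance, Branch, BranchCity, CustomerID, OfficerID} covers every attribute.
{CustomerID, OfficerID} is a candidate key since {CustomerID, OfficerID}⁺ = {AcctType, Balance, Branch, BranchCity, CustomerID, OfficerID} covers every attribute.
No proper subset of any of these is a key, and no other minimal superkey exists.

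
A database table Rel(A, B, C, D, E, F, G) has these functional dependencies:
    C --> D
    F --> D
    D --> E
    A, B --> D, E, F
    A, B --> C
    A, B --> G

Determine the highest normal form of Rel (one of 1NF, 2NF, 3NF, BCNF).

2NF

Candidate key: {A, B}. Prime attributes: {A, B}.
C --> D breaks BCNF: {C}⁺ = {C, D, E}, so {C} is not a superkey.
Because {D} is non-prime and the left side of C --> D is not a superkey, the relation is not in 3NF.
No proper subset of a key has a non-prime attribute in its closure, so there is no partial dependency; 2NF holds.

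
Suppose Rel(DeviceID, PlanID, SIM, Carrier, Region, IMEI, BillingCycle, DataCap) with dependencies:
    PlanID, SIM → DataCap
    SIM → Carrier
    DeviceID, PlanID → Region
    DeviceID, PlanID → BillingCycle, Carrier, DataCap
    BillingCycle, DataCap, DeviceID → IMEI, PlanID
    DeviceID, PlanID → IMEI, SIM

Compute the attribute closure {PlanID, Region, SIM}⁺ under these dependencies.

Start with {PlanID, Region, SIM}.
PlanID, SIM → DataCap applies; add {DataCap} → now {DataCap, PlanID, Region, SIM}.
SIM → Carrier applies; add {Carrier} → now {Carrier, DataCap, PlanID, Region, SIM}.
No further FD applies.

{Carrier, DataCap, PlanID, Region, SIM}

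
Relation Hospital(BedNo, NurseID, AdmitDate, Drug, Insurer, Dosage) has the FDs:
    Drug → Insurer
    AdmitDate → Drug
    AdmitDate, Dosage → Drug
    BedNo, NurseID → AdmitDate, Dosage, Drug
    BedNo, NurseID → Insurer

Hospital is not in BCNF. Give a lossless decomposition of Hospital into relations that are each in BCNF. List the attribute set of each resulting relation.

Candidate key of the original relation: {BedNo, NurseID}.
In {AdmitDate, BedNo, Dosage, Drug, Insurer, NurseID}, {Drug} is not a superkey ({Drug}⁺ restricted to this set is {Drug, Insurer}), so split on Drug → Insurer into {Drug, Insurer} and {AdmitDate, BedNo, Dosage, Drug, NurseID}.
{Drug, Insurer} has no BCNF violation.
In {AdmitDate, BedNo, Dosage, Drug, NurseID}, {AdmitDate} is not a superkey ({AdmitDate}⁺ restricted to this set is {AdmitDate, Drug}), so split on AdmitDate → Drug into {AdmitDate, Drug} and {AdmitDate, BedNo, Dosage, NurseID}.
{AdmitDate, Drug} has no BCNF violation.
{AdmitDate, BedNo, Dosage, NurseID} has no BCNF violation.

{AdmitDate, BedNo, Dosage, NurseID}; {AdmitDate, Drug}; {Drug, Insurer}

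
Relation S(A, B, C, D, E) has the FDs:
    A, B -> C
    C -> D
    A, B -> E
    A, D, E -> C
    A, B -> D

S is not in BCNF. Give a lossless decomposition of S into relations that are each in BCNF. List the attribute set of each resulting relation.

{A, B, C, E}; {C, D}

Candidate key of the original relation: {A, B}.
Within {A, B, C, D, E}: {C}⁺ ∩ {A, B, C, D, E} = {C, D}, not the whole set, so C -> D violates BCNF; decompose into {C, D} and {A, B, C, E}.
{C, D} has no BCNF violation.
{A, B, C, E} has no BCNF violation.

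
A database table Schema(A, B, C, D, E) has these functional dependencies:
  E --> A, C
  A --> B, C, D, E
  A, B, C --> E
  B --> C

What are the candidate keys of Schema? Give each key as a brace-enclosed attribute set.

{A}, {E}

{A}⁺ = {A, B, C, D, E}, which is every attribute, so {A} is a candidate key.
{E}⁺ = {A, B, C, D, E}, which is every attribute, so {E} is a candidate key.
Any other superkey properly contains one of these, so there are no further candidate keys.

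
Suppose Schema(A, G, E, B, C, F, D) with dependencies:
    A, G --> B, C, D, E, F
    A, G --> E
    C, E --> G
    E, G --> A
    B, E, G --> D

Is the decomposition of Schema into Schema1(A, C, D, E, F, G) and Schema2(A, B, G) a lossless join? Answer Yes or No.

Schema1 ∩ Schema2 = {A, G}; its closure under F is {A, B, C, D, E, F, G}.
Schema1 is contained in that closure, so Schema1 ∩ Schema2 --> Schema1 holds and the join is lossless.

Yes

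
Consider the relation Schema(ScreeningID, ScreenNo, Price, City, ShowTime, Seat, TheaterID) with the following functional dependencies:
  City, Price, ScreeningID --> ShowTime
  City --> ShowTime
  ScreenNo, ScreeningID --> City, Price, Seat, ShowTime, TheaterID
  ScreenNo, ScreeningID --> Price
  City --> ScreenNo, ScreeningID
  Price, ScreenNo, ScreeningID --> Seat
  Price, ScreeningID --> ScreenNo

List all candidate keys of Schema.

{City}, {Price, ScreeningID}, {ScreenNo, ScreeningID}

Closure of {City} is {City, Price, ScreenNo, ScreeningID, Seat, ShowTime, TheaterID}, the whole schema; {City} is a candidate key.
Closure of {Price, ScreeningID} is {City, Price, ScreenNo, ScreeningID, Seat, ShowTime, TheaterID}, the whole schema; {Price, ScreeningID} is a candidate key.
Closure of {ScreenNo, ScreeningID} is {City, Price, ScreenNo, ScreeningID, Seat, ShowTime, TheaterID}, the whole schema; {ScreenNo, ScreeningID} is a candidate key.
These are minimal and exhaustive — every other superkey contains one of them.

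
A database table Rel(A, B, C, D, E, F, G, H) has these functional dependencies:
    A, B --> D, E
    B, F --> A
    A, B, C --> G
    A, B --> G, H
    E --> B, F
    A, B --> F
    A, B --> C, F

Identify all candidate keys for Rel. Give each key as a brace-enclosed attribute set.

{E} is a candidate key since {E}⁺ = {A, B, C, D, E, F, G, H} covers every attribute.
{A, B} is a candidate key since {A, B}⁺ = {A, B, C, D, E, F, G, H} covers every attribute.
{B, F} is a candidate key since {B, F}⁺ = {A, B, C, D, E, F, G, H} covers every attribute.
Any other superkey properly contains one of these, so there are no further candidate keys.

{A, B}, {B, F}, {E}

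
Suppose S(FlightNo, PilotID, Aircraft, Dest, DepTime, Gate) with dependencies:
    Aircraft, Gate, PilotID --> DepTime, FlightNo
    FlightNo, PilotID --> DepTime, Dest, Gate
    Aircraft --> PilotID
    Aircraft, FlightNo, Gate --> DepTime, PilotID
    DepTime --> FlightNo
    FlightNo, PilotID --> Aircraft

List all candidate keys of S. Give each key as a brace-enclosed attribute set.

{Aircraft, DepTime}⁺ = {Aircraft, DepTime, Dest, FlightNo, Gate, PilotID}, which is every attribute, so {Aircraft, DepTime} is a candidate key.
{Aircraft, FlightNo}⁺ = {Aircraft, DepTime, Dest, FlightNo, Gate, PilotID}, which is every attribute, so {Aircraft, FlightNo} is a candidate key.
{Aircraft, Gate}⁺ = {Aircraft, DepTime, Dest, FlightNo, Gate, PilotID}, which is every attribute, so {Aircraft, Gate} is a candidate key.
{DepTime, PilotID}⁺ = {Aircraft, DepTime, Dest, FlightNo, Gate, PilotID}, which is every attribute, so {DepTime, PilotID} is a candidate key.
{FlightNo, PilotID}⁺ = {Aircraft, DepTime, Dest, FlightNo, Gate, PilotID}, which is every attribute, so {FlightNo, PilotID} is a candidate key.
No proper subset of any of these is a key, and no other minimal superkey exists.

{Aircraft, DepTime}, {Aircraft, FlightNo}, {Aircraft, Gate}, {DepTime, PilotID}, {FlightNo, PilotID}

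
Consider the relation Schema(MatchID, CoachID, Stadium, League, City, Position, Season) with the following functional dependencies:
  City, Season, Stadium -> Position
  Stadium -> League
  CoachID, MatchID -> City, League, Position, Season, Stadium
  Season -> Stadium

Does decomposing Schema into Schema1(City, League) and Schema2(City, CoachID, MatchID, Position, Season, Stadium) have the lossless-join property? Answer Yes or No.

No

Common attributes: {City}; their closure is {City}.
Schema1 ⊄ {City} and Schema2 ⊄ {City}, so the split is lossy.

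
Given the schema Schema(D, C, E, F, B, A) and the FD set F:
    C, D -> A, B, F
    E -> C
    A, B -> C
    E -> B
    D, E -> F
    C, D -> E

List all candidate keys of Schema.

{A, B, D}, {C, D}, {D, E}

No FD produces {D}, so it must be in every candidate key.
Closure of {C, D} is {A, B, C, D, E, F}, the whole schema; {C, D} is a candidate key.
Closure of {D, E} is {A, B, C, D, E, F}, the whole schema; {D, E} is a candidate key.
Closure of {A, B, D} is {A, B, C, D, E, F}, the whole schema; {A, B, D} is a candidate key.
No proper subset of any of these is a key, and no other minimal superkey exists.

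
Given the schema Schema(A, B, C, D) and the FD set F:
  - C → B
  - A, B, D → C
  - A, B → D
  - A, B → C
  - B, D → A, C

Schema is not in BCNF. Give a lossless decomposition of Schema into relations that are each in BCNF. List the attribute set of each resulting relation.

Candidate keys of the original relation: {A, B}, {A, C}, {B, D}, {C, D}.
Within {A, B, C, D}: {C}⁺ ∩ {A, B, C, D} = {B, C}, not the whole set, so C → B violates BCNF; decompose into {B, C} and {A, C, D}.
{B, C}: every determinant is a superkey — BCNF.
{A, C, D}: every determinant is a superkey — BCNF.

{A, C, D}; {B, C}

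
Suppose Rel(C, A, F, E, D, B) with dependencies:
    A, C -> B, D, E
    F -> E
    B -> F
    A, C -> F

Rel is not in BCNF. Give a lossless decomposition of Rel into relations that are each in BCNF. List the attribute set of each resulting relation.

Candidate key of the original relation: {A, C}.
Within {A, B, C, D, E, F}: {F}⁺ ∩ {A, B, C, D, E, F} = {E, F}, not the whole set, so F -> E violates BCNF; decompose into {E, F} and {A, B, C, D, F}.
{E, F}: every determinant is a superkey — BCNF.
Within {A, B, C, D, F}: {B}⁺ ∩ {A, B, C, D, F} = {B, F}, not the whole set, so B -> F violates BCNF; decompose into {B, F} and {A, B, C, D}.
{B, F}: every determinant is a superkey — BCNF.
{A, B, C, D}: every determinant is a superkey — BCNF.

{A, B, C, D}; {B, F}; {E, F}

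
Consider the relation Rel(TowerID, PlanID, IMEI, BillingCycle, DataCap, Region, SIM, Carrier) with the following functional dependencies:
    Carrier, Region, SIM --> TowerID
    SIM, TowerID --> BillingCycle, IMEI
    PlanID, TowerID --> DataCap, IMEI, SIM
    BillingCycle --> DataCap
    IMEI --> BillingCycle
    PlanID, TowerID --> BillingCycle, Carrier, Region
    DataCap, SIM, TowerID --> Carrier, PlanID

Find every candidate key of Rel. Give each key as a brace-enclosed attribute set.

{Carrier, Region, SIM}, {PlanID, TowerID}, {SIM, TowerID}

{PlanID, TowerID} is a candidate key since {PlanID, TowerID}⁺ = {BillingCycle, Carrier, DataCap, IMEI, PlanID, Region, SIM, TowerID} covers every attribute.
{SIM, TowerID} is a candidate key since {SIM, TowerID}⁺ = {BillingCycle, Carrier, DataCap, IMEI, PlanID, Region, SIM, TowerID} covers every attribute.
{Carrier, Region, SIM} is a candidate key since {Carrier, Region, SIM}⁺ = {BillingCycle, Carrier, DataCap, IMEI, PlanID, Region, SIM, TowerID} covers every attribute.
Any other superkey properly contains one of these, so there are no further candidate keys.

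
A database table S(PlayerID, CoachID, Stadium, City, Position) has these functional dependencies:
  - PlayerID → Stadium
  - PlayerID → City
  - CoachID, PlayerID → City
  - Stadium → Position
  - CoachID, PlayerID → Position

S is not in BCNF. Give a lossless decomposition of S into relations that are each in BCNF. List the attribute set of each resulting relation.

{City, PlayerID, Stadium}; {CoachID, PlayerID}; {Position, Stadium}

Candidate key of the original relation: {CoachID, PlayerID}.
Within {City, CoachID, PlayerID, Position, Stadium}: {PlayerID}⁺ ∩ {City, CoachID, PlayerID, Position, Stadium} = {City, PlayerID, Position, Stadium}, not the whole set, so PlayerID → City, Position, Stadium violates BCNF; decompose into {City, PlayerID, Position, Stadium} and {CoachID, PlayerID}.
Within {City, PlayerID, Position, Stadium}: {Stadium}⁺ ∩ {City, PlayerID, Position, Stadium} = {Position, Stadium}, not the whole set, so Stadium → Position violates BCNF; decompose into {Position, Stadium} and {City, PlayerID, Stadium}.
{Position, Stadium}: every determinant is a superkey — BCNF.
{City, PlayerID, Stadium}: every determinant is a superkey — BCNF.
{CoachID, PlayerID}: every determinant is a superkey — BCNF.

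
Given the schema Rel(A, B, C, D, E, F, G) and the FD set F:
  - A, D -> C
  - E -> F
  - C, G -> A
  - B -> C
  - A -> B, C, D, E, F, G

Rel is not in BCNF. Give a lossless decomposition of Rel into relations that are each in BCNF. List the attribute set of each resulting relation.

{A, B, D, E, G}; {B, C}; {E, F}

Candidate keys of the original relation: {A}, {B, G}, {C, G}.
Within {A, B, C, D, E, F, G}: {E}⁺ ∩ {A, B, C, D, E, F, G} = {E, F}, not the whole set, so E -> F violates BCNF; decompose into {E, F} and {A, B, C, D, E, G}.
{E, F} is in BCNF.
Within {A, B, C, D, E, G}: {B}⁺ ∩ {A, B, C, D, E, G} = {B, C}, not the whole set, so B -> C violates BCNF; decompose into {B, C} and {A, B, D, E, G}.
{B, C} is in BCNF.
{A, B, D, E, G} is in BCNF.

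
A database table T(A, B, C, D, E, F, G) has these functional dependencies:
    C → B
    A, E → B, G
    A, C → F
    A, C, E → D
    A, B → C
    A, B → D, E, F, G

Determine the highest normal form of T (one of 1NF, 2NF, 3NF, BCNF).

Candidate keys: {A, B}, {A, C}, {A, E}. Prime attributes: {A, B, C, E}.
C → B breaks BCNF: {C}⁺ = {B, C}, so {C} is not a superkey.
But every attribute on its right side ({B}) is prime, and the same holds for every other non-superkey FD, so 3NF still holds.

3NF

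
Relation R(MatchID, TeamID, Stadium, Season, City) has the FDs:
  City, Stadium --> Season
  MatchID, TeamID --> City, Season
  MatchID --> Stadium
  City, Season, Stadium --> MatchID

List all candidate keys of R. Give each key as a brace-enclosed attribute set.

{City, Stadium, TeamID}, {MatchID, TeamID}

Attributes never on any right-hand side: {TeamID} — every candidate key must contain it.
{MatchID, TeamID} is a candidate key since {MatchID, TeamID}⁺ = {City, MatchID, Season, Stadium, TeamID} covers every attribute.
{City, Stadium, TeamID} is a candidate key since {City, Stadium, TeamID}⁺ = {City, MatchID, Season, Stadium, TeamID} covers every attribute.
Any other superkey properly contains one of these, so there are no further candidate keys.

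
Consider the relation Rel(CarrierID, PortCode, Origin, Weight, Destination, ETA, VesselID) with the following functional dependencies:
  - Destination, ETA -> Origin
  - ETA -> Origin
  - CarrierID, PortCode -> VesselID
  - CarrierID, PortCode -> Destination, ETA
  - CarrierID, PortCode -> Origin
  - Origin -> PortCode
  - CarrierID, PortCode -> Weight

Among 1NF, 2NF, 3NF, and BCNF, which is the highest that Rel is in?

Candidate keys: {CarrierID, ETA}, {CarrierID, Origin}, {CarrierID, PortCode}. Prime attributes: {CarrierID, ETA, Origin, PortCode}.
Destination, ETA -> Origin breaks BCNF: {Destination, ETA}⁺ = {Destination, ETA, Origin, PortCode}, so {Destination, ETA} is not a superkey.
Since {Origin} ⊆ prime attributes and every other non-superkey FD also has a prime right side, the schema is in 3NF.

3NF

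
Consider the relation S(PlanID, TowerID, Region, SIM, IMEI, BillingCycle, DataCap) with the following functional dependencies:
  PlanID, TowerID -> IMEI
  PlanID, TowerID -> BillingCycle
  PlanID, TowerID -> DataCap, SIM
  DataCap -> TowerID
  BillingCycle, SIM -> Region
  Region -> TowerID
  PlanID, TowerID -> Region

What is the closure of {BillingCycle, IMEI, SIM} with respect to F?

{BillingCycle, IMEI, Region, SIM, TowerID}

Start with {BillingCycle, IMEI, SIM}.
BillingCycle, SIM -> Region applies; add {Region} → now {BillingCycle, IMEI, Region, SIM}.
Region -> TowerID applies; add {TowerID} → now {BillingCycle, IMEI, Region, SIM, TowerID}.
No further FD applies.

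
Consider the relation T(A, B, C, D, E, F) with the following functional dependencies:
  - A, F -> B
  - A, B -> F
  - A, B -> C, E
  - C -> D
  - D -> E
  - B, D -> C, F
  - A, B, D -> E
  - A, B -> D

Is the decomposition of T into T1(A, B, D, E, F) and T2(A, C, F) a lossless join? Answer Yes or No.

Yes

Common attributes: {A, F}; their closure is {A, B, C, D, E, F}.
T1 is contained in that closure, so T1 ∩ T2 -> T1 holds and the join is lossless.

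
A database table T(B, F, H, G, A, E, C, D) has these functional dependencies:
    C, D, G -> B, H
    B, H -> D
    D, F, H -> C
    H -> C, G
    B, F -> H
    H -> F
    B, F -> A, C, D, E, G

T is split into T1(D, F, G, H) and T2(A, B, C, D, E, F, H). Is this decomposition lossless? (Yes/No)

T1 ∩ T2 = {D, F, H}; its closure under F is {A, B, C, D, E, F, G, H}.
T1 is contained in that closure, so T1 ∩ T2 -> T1 holds and the join is lossless.

Yes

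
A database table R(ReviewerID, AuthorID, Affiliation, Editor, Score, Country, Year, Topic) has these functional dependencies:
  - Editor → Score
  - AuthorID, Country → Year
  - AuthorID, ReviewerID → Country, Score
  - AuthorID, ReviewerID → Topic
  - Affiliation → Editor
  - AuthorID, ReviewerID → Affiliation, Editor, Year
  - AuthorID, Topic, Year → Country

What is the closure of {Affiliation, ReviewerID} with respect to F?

{Affiliation, Editor, ReviewerID, Score}

Start with {Affiliation, ReviewerID}.
Affiliation → Editor applies; add {Editor} → now {Affiliation, Editor, ReviewerID}.
Editor → Score applies; add {Score} → now {Affiliation, Editor, ReviewerID, Score}.
No further FD applies.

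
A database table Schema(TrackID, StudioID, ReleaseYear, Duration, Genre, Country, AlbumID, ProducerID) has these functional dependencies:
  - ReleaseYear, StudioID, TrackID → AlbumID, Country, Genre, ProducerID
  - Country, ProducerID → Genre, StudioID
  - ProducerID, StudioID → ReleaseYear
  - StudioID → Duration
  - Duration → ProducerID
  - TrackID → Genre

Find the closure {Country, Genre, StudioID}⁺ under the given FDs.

Start with {Country, Genre, StudioID}.
StudioID → Duration applies; add {Duration} → now {Country, Duration, Genre, StudioID}.
Duration → ProducerID applies; add {ProducerID} → now {Country, Duration, Genre, ProducerID, StudioID}.
ProducerID, StudioID → ReleaseYear applies; add {ReleaseYear} → now {Country, Duration, Genre, ProducerID, ReleaseYear, StudioID}.
No further FD applies.

{Country, Duration, Genre, ProducerID, ReleaseYear, StudioID}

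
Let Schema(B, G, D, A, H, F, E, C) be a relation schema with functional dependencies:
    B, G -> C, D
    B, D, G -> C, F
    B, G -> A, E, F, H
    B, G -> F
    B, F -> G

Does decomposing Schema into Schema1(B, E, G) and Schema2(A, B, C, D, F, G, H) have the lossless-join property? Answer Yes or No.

Yes

The shared attributes are {B, G} and {B, G}⁺ = {A, B, C, D, E, F, G, H}.
This includes all of Schema1, so the common attributes are a superkey of Schema1 — the join is lossless.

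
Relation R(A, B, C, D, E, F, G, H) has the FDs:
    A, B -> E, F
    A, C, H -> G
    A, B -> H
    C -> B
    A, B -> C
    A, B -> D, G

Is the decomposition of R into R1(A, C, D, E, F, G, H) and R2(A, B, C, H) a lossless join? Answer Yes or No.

Yes

Common attributes: {A, C, H}; their closure is {A, B, C, D, E, F, G, H}.
R1 is contained in that closure, so R1 ∩ R2 -> R1 holds and the join is lossless.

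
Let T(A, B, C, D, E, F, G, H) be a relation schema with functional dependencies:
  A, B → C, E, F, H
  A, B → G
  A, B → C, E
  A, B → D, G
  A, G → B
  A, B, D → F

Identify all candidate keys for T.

{A} never appears on the right of any FD, so every key must include it.
{A, B} is a candidate key since {A, B}⁺ = {A, B, C, D, E, F, G, H} covers every attribute.
{A, G} is a candidate key since {A, G}⁺ = {A, B, C, D, E, F, G, H} covers every attribute.
Any other superkey properly contains one of these, so there are no further candidate keys.

{A, B}, {A, G}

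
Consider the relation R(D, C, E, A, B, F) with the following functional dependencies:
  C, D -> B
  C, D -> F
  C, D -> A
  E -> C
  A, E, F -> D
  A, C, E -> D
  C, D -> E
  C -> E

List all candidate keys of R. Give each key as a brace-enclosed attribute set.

{A, C}, {A, E}, {C, D}, {D, E}

{A, C}⁺ = {A, B, C, D, E, F}, which is every attribute, so {A, C} is a candidate key.
{A, E}⁺ = {A, B, C, D, E, F}, which is every attribute, so {A, E} is a candidate key.
{C, D}⁺ = {A, B, C, D, E, F}, which is every attribute, so {C, D} is a candidate key.
{D, E}⁺ = {A, B, C, D, E, F}, which is every attribute, so {D, E} is a candidate key.
No proper subset of any of these is a key, and no other minimal superkey exists.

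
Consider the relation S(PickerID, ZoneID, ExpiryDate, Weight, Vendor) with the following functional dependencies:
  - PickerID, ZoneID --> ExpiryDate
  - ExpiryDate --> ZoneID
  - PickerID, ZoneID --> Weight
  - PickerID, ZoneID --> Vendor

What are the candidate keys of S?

{ExpiryDate, PickerID}, {PickerID, ZoneID}

Attributes never on any right-hand side: {PickerID} — every candidate key must contain it.
{ExpiryDate, PickerID}⁺ = {ExpiryDate, PickerID, Vendor, Weight, ZoneID} — all of the relation — so {ExpiryDate, PickerID} is a candidate key.
{PickerID, ZoneID}⁺ = {ExpiryDate, PickerID, Vendor, Weight, ZoneID} — all of the relation — so {PickerID, ZoneID} is a candidate key.
These are minimal and exhaustive — every other superkey contains one of them.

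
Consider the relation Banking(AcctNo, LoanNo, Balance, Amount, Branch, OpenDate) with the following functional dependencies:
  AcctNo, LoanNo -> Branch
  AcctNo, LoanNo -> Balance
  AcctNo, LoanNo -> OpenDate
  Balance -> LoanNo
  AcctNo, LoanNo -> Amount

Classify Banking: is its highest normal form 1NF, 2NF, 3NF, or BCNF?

Candidate keys: {AcctNo, Balance}, {AcctNo, LoanNo}. Prime attributes: {AcctNo, Balance, LoanNo}.
Balance -> LoanNo: {Balance}⁺ = {Balance, LoanNo}, which is not all of the attributes, so the left side is not a superkey — BCNF is violated.
But every attribute on its right side ({LoanNo}) is prime, and the same holds for every other non-superkey FD, so 3NF still holds.

3NF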